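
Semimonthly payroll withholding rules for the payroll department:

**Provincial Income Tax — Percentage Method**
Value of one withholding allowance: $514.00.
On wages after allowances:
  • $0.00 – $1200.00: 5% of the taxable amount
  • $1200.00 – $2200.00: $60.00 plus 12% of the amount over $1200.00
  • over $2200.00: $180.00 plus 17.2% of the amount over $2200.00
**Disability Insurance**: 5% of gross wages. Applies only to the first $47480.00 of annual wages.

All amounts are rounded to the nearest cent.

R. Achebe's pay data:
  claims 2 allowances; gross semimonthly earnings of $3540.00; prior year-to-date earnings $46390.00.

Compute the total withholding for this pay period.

Provincial Income Tax: taxable = $3540.00 − 2×$514.00 = $2512.00
  $180.00 + 17.2% × ($2512.00 − $2200.00) = $180.00 + 17.2% × $312.00 = $233.66
Disability Insurance: cap $47480.00 − YTD $46390.00 = $1090.00 subject; 5% × $1090.00 = $54.50
Total: $233.66 + $54.50 = $288.16

$288.16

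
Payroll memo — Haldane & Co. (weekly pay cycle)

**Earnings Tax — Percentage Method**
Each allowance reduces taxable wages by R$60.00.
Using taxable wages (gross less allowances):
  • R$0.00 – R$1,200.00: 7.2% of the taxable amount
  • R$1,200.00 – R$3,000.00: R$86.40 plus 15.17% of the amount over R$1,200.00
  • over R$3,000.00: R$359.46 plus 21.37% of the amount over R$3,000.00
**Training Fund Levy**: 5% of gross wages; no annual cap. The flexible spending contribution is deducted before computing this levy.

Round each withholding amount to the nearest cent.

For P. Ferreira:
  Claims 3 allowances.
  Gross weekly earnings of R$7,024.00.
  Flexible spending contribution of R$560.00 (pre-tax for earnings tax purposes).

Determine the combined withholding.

Earnings Tax: taxable = R$7,024.00 − R$560.00 − 3×R$60.00 = R$6,284.00
  R$359.46 + 21.37% × (R$6,284.00 − R$3,000.00) = R$359.46 + 21.37% × R$3,284.00 = R$1,061.25
Training Fund Levy: 5% × R$6,464.00 = R$323.20
Total: R$1,061.25 + R$323.20 = R$1,384.45

R$1,384.45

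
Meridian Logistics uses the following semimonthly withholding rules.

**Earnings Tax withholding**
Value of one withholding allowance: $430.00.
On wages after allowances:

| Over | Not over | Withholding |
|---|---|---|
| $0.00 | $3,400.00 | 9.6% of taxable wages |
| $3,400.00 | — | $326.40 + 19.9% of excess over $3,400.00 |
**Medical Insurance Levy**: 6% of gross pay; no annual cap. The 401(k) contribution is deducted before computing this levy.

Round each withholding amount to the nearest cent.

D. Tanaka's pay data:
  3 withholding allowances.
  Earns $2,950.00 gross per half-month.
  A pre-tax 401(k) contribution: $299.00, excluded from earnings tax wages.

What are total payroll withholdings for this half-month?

$289.72

Earnings Tax: taxable = $2,950.00 − $299.00 − 3×$430.00 = $1,361.00
  9.6% × $1,361.00 = $130.66
Medical Insurance Levy: 6% × $2,651.00 = $159.06
Total: $130.66 + $159.06 = $289.72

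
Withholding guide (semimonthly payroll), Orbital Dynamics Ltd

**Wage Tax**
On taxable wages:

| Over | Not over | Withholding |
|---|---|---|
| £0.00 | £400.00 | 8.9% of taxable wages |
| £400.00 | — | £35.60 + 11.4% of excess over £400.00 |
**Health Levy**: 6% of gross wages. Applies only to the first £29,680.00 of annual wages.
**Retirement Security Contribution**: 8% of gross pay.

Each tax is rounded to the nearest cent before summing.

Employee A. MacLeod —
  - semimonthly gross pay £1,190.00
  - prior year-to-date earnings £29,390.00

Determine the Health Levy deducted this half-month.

£17.40

Health Levy: cap £29,680.00 − YTD £29,390.00 = £290.00 subject; 6% × £290.00 = £17.40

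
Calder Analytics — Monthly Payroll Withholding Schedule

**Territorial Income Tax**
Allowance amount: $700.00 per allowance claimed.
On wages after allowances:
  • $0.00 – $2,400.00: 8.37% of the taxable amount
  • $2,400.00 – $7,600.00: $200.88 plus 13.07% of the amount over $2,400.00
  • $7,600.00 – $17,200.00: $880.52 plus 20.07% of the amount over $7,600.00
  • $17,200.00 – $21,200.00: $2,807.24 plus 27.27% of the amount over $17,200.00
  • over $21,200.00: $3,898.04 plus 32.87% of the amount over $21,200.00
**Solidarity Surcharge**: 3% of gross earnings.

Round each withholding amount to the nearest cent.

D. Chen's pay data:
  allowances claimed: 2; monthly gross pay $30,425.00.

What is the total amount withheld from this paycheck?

$7,382.87

Territorial Income Tax: taxable = $30,425.00 − 2×$700.00 = $29,025.00
  $3,898.04 + 32.87% × ($29,025.00 − $21,200.00) = $3,898.04 + 32.87% × $7,825.00 = $6,470.12
Solidarity Surcharge: 3% × $30,425.00 = $912.75
Total: $6,470.12 + $912.75 = $7,382.87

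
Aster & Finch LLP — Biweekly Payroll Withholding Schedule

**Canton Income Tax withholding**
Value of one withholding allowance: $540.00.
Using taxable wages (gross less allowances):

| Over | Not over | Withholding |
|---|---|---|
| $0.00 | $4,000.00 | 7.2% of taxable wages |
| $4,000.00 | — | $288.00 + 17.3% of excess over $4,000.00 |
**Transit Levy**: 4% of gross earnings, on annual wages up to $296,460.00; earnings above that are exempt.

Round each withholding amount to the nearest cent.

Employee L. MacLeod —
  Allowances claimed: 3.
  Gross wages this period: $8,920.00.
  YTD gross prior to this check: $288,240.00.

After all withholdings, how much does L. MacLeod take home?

$7,732.30

Canton Income Tax: taxable = $8,920.00 − 3×$540.00 = $7,300.00
  $288.00 + 17.3% × ($7,300.00 − $4,000.00) = $288.00 + 17.3% × $3,300.00 = $858.90
Transit Levy: cap $296,460.00 − YTD $288,240.00 = $8,220.00 subject; 4% × $8,220.00 = $328.80
Total withheld: $858.90 + $328.80 = $1,187.70
Net pay: $8,920.00 − $1,187.70 = $7,732.30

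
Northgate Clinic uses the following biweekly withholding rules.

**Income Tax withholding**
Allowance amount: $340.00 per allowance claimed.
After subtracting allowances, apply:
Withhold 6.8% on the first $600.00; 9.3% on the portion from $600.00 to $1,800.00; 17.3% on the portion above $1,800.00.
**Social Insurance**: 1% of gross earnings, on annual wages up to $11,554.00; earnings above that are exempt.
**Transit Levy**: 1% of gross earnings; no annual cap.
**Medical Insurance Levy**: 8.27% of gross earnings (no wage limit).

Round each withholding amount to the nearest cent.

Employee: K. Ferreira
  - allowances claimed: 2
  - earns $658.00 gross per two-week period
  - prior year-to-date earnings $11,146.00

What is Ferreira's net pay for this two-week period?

$592.92

Income Tax: taxable = $658.00 − 2×$340.00 = $-22.00
  Taxable ≤ 0 → $0.00
Social Insurance: cap $11,554.00 − YTD $11,146.00 = $408.00 subject; 1% × $408.00 = $4.08
Transit Levy: 1% × $658.00 = $6.58
Medical Insurance Levy: 8.27% × $658.00 = $54.42
Total withheld: $0.00 + $4.08 + $6.58 + $54.42 = $65.08
Net pay: $658.00 − $65.08 = $592.92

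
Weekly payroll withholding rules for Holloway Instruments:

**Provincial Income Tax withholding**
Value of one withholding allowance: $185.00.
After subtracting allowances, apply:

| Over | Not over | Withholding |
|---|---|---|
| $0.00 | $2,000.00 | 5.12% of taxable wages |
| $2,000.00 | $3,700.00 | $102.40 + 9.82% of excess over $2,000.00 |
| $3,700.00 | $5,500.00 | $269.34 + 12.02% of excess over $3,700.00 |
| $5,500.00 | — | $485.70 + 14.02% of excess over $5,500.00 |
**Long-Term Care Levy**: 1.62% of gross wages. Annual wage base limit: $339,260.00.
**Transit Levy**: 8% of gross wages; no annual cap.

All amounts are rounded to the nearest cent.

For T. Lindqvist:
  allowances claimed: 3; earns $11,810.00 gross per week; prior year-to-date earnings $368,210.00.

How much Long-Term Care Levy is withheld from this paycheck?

$0.00

Long-Term Care Levy: YTD $368,210.00 ≥ cap $339,260.00 → $0.00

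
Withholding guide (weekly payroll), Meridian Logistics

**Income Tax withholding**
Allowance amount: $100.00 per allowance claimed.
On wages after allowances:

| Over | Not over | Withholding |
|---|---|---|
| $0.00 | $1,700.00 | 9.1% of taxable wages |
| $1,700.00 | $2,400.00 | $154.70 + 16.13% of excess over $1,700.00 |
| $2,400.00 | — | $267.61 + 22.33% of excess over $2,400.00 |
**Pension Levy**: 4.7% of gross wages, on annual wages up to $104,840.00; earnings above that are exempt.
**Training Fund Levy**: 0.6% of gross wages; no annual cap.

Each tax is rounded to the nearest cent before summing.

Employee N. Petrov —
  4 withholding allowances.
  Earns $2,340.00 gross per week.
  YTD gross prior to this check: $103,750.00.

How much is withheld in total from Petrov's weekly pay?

$258.68

Income Tax: taxable = $2,340.00 − 4×$100.00 = $1,940.00
  $154.70 + 16.13% × ($1,940.00 − $1,700.00) = $154.70 + 16.13% × $240.00 = $193.41
Pension Levy: cap $104,840.00 − YTD $103,750.00 = $1,090.00 subject; 4.7% × $1,090.00 = $51.23
Training Fund Levy: 0.6% × $2,340.00 = $14.04
Total: $193.41 + $51.23 + $14.04 = $258.68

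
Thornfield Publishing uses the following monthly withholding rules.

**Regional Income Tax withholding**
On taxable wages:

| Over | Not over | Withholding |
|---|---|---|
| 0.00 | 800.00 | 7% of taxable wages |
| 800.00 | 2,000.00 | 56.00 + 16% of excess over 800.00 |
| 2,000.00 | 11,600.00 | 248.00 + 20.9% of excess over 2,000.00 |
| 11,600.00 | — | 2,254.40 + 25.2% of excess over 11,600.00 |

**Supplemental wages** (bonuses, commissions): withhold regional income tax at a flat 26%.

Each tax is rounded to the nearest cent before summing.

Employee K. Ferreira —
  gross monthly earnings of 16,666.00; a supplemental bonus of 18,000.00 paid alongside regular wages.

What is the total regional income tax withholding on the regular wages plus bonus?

Regional Income Tax: taxable = 16,666.00
  2,254.40 + 25.2% × (16,666.00 − 11,600.00) = 2,254.40 + 25.2% × 5,066.00 = 3,531.03
Supplemental (26% flat on bonus): 26% × 18,000.00 = 4,680.00
Total regional income tax: 3,531.03 + 4,680.00 = 8,211.03

8,211.03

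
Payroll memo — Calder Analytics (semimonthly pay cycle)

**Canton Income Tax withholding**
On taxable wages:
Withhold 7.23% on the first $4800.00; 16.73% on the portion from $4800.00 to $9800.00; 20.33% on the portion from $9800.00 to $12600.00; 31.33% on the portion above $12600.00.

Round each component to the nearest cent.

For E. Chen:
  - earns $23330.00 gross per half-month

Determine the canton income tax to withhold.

Canton Income Tax: taxable = $23330.00
  $1752.78 + 31.33% × ($23330.00 − $12600.00) = $1752.78 + 31.33% × $10730.00 = $5114.49

$5114.49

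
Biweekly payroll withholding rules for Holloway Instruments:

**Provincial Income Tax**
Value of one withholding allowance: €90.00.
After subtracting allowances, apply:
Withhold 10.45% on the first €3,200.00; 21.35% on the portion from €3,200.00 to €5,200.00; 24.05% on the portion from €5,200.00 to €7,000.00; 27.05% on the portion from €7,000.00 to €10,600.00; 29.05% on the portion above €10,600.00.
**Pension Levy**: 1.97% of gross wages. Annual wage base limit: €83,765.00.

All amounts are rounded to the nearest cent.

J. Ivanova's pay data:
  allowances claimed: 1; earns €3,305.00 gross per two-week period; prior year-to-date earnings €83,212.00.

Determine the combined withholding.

€348.49

Provincial Income Tax: taxable = €3,305.00 − 1×€90.00 = €3,215.00
  €334.40 + 21.35% × (€3,215.00 − €3,200.00) = €334.40 + 21.35% × €15.00 = €337.60
Pension Levy: cap €83,765.00 − YTD €83,212.00 = €553.00 subject; 1.97% × €553.00 = €10.89
Total: €337.60 + €10.89 = €348.49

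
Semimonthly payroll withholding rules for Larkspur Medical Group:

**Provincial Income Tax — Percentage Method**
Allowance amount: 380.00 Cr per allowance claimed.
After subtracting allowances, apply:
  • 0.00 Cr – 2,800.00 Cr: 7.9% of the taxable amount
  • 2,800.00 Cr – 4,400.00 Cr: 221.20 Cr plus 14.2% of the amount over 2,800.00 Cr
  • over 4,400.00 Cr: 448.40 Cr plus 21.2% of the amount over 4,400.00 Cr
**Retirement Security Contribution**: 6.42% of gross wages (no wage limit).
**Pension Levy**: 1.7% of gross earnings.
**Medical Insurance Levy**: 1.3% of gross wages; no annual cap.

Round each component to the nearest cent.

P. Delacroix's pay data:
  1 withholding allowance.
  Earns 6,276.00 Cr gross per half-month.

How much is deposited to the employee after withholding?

Provincial Income Tax: taxable = 6,276.00 Cr − 1×380.00 Cr = 5,896.00 Cr
  448.40 Cr + 21.2% × (5,896.00 Cr − 4,400.00 Cr) = 448.40 Cr + 21.2% × 1,496.00 Cr = 765.55 Cr
Retirement Security Contribution: 6.42% × 6,276.00 Cr = 402.92 Cr
Pension Levy: 1.7% × 6,276.00 Cr = 106.69 Cr
Medical Insurance Levy: 1.3% × 6,276.00 Cr = 81.59 Cr
Total withheld: 765.55 Cr + 402.92 Cr + 106.69 Cr + 81.59 Cr = 1,356.75 Cr
Net pay: 6,276.00 Cr − 1,356.75 Cr = 4,919.25 Cr

4,919.25 Cr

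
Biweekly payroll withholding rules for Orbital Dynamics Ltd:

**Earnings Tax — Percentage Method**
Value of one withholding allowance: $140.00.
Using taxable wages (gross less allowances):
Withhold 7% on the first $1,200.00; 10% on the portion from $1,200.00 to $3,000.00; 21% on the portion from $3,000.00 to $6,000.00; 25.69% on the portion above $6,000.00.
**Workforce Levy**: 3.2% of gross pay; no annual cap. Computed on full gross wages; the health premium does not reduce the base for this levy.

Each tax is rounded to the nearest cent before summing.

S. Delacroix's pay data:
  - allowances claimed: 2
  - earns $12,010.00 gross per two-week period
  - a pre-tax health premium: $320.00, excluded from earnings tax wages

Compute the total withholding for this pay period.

Earnings Tax: taxable = $12,010.00 − $320.00 − 2×$140.00 = $11,410.00
  $894.00 + 25.69% × ($11,410.00 − $6,000.00) = $894.00 + 25.69% × $5,410.00 = $2,283.83
Workforce Levy: 3.2% × $12,010.00 = $384.32
Total: $2,283.83 + $384.32 = $2,668.15

$2,668.15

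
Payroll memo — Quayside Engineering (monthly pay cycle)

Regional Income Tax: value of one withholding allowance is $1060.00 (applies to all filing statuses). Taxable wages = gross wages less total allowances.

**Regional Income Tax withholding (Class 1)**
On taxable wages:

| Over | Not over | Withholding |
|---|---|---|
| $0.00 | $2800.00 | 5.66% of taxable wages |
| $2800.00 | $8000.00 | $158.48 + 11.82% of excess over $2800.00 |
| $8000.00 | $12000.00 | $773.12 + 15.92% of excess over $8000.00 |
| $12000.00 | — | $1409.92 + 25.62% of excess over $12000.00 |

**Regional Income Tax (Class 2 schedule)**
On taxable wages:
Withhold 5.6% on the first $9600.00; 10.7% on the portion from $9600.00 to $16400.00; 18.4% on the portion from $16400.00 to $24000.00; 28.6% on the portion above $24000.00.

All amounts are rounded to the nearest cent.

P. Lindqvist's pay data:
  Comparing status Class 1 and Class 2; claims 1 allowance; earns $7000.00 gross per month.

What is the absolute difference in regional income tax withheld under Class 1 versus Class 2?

$196.99

Regional Income Tax (Class 1): taxable = $7000.00 − 1×$1060.00 = $5940.00
  $158.48 + 11.82% × ($5940.00 − $2800.00) = $158.48 + 11.82% × $3140.00 = $529.63
Regional Income Tax (Class 2): taxable = $7000.00 − 1×$1060.00 = $5940.00
  5.6% × $5940.00 = $332.64
Difference: |$529.63 − $332.64| = $196.99 (higher under Class 1)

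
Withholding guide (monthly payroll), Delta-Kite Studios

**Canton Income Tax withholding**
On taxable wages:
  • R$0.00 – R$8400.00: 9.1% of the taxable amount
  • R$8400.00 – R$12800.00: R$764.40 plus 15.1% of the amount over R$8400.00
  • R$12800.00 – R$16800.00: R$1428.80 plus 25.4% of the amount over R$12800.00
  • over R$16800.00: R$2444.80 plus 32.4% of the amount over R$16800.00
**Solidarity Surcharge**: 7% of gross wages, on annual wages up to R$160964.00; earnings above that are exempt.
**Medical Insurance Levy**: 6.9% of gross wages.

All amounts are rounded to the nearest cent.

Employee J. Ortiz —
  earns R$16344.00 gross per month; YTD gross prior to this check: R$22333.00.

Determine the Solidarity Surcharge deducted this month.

Solidarity Surcharge: 7% × R$16344.00 = R$1144.08

R$1144.08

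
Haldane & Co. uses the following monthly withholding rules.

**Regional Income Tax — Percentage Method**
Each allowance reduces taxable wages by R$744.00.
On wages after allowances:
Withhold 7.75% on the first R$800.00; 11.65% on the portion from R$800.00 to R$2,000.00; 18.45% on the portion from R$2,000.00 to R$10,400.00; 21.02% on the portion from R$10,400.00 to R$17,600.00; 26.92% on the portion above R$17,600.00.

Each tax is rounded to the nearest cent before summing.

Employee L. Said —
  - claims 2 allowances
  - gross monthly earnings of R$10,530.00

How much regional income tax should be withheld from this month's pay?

Regional Income Tax: taxable = R$10,530.00 − 2×R$744.00 = R$9,042.00
  R$201.80 + 18.45% × (R$9,042.00 − R$2,000.00) = R$201.80 + 18.45% × R$7,042.00 = R$1,501.05

R$1,501.05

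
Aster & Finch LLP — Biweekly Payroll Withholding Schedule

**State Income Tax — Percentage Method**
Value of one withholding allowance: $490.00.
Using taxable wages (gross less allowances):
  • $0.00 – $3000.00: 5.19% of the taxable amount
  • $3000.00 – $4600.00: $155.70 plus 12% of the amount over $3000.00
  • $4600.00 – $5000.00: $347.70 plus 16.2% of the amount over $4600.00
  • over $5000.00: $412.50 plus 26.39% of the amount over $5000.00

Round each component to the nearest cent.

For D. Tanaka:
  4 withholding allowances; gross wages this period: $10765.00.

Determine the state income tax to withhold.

State Income Tax: taxable = $10765.00 − 4×$490.00 = $8805.00
  $412.50 + 26.39% × ($8805.00 − $5000.00) = $412.50 + 26.39% × $3805.00 = $1416.64

$1416.64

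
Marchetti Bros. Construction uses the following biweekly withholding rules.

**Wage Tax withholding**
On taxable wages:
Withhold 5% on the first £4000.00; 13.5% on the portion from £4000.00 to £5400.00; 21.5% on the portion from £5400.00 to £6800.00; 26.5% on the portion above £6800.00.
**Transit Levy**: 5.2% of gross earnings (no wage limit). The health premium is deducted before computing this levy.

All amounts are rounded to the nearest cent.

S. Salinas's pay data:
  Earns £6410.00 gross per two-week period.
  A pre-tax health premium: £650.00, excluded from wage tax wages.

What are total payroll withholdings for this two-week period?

Wage Tax: taxable = £6410.00 − £650.00 = £5760.00
  £389.00 + 21.5% × (£5760.00 − £5400.00) = £389.00 + 21.5% × £360.00 = £466.40
Transit Levy: 5.2% × £5760.00 = £299.52
Total: £466.40 + £299.52 = £765.92

£765.92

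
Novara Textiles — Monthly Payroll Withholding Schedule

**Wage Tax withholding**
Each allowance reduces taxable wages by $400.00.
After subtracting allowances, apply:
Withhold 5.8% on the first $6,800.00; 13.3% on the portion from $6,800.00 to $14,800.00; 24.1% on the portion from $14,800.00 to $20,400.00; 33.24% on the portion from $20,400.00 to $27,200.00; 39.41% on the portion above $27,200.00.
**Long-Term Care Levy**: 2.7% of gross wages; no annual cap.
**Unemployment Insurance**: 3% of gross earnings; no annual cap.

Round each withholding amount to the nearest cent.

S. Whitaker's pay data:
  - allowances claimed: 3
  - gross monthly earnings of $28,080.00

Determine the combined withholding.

$6,562.51

Wage Tax: taxable = $28,080.00 − 3×$400.00 = $26,880.00
  $2,808.00 + 33.24% × ($26,880.00 − $20,400.00) = $2,808.00 + 33.24% × $6,480.00 = $4,961.95
Long-Term Care Levy: 2.7% × $28,080.00 = $758.16
Unemployment Insurance: 3% × $28,080.00 = $842.40
Total: $4,961.95 + $758.16 + $842.40 = $6,562.51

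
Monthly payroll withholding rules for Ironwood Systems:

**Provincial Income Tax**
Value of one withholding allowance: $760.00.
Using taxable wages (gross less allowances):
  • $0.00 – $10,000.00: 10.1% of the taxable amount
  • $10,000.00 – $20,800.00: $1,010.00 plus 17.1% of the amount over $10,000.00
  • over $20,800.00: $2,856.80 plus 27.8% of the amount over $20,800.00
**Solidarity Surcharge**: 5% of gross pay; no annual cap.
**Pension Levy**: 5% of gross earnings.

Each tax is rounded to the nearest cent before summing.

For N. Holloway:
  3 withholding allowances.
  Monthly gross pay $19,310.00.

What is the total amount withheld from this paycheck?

$4,143.13

Provincial Income Tax: taxable = $19,310.00 − 3×$760.00 = $17,030.00
  $1,010.00 + 17.1% × ($17,030.00 − $10,000.00) = $1,010.00 + 17.1% × $7,030.00 = $2,212.13
Solidarity Surcharge: 5% × $19,310.00 = $965.50
Pension Levy: 5% × $19,310.00 = $965.50
Total: $2,212.13 + $965.50 + $965.50 = $4,143.13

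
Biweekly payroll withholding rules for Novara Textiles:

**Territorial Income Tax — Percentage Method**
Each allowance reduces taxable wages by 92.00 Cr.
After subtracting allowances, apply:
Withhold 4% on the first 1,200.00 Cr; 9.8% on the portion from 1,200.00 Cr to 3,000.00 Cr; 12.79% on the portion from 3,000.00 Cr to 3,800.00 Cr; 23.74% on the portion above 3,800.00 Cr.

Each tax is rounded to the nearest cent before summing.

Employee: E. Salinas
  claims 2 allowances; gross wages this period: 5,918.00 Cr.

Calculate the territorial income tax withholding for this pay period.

Territorial Income Tax: taxable = 5,918.00 Cr − 2×92.00 Cr = 5,734.00 Cr
  326.72 Cr + 23.74% × (5,734.00 Cr − 3,800.00 Cr) = 326.72 Cr + 23.74% × 1,934.00 Cr = 785.85 Cr

785.85 Cr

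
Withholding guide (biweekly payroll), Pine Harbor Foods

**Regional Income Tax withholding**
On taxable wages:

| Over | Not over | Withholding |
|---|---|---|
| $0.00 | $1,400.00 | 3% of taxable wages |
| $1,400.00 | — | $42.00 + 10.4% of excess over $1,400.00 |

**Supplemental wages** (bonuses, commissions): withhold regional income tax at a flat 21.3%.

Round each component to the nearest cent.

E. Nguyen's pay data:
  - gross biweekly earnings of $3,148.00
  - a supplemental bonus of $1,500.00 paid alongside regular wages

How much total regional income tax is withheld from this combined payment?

Regional Income Tax: taxable = $3,148.00
  $42.00 + 10.4% × ($3,148.00 − $1,400.00) = $42.00 + 10.4% × $1,748.00 = $223.79
Supplemental (21.3% flat on bonus): 21.3% × $1,500.00 = $319.50
Total regional income tax: $223.79 + $319.50 = $543.29

$543.29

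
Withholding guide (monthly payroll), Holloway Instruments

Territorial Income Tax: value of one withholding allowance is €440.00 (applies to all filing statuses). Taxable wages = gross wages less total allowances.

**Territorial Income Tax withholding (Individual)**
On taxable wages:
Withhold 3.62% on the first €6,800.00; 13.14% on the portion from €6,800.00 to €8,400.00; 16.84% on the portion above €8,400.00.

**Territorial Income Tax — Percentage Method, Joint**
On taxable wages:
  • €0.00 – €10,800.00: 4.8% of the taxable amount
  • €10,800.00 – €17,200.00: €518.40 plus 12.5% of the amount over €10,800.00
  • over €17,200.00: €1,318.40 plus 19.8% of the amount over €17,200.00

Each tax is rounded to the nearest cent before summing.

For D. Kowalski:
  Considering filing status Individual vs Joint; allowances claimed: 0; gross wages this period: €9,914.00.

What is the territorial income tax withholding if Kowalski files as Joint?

Territorial Income Tax (Joint): taxable = €9,914.00
  4.8% × €9,914.00 = €475.87

€475.87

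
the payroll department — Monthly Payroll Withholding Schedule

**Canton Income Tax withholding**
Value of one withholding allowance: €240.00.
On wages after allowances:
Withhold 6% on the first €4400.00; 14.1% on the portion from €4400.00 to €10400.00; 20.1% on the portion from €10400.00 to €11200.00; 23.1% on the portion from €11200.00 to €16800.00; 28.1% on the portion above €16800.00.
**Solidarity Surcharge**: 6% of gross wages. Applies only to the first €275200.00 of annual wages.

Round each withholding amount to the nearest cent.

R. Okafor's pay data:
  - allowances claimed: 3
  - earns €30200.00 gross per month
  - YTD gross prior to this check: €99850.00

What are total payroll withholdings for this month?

Canton Income Tax: taxable = €30200.00 − 3×€240.00 = €29480.00
  €2564.40 + 28.1% × (€29480.00 − €16800.00) = €2564.40 + 28.1% × €12680.00 = €6127.48
Solidarity Surcharge: 6% × €30200.00 = €1812.00
Total: €6127.48 + €1812.00 = €7939.48

€7939.48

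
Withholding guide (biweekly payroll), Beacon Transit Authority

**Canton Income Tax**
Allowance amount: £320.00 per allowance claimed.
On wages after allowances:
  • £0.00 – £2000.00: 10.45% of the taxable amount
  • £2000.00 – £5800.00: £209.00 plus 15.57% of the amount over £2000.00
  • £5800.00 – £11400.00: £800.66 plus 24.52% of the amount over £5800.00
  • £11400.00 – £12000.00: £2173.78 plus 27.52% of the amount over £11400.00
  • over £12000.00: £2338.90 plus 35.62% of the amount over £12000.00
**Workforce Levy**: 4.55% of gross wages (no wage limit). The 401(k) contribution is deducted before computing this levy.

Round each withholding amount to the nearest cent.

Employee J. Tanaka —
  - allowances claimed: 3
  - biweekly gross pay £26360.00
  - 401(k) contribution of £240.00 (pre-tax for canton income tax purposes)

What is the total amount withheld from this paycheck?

£8214.95

Canton Income Tax: taxable = £26360.00 − £240.00 − 3×£320.00 = £25160.00
  £2338.90 + 35.62% × (£25160.00 − £12000.00) = £2338.90 + 35.62% × £13160.00 = £7026.49
Workforce Levy: 4.55% × £26120.00 = £1188.46
Total: £7026.49 + £1188.46 = £8214.95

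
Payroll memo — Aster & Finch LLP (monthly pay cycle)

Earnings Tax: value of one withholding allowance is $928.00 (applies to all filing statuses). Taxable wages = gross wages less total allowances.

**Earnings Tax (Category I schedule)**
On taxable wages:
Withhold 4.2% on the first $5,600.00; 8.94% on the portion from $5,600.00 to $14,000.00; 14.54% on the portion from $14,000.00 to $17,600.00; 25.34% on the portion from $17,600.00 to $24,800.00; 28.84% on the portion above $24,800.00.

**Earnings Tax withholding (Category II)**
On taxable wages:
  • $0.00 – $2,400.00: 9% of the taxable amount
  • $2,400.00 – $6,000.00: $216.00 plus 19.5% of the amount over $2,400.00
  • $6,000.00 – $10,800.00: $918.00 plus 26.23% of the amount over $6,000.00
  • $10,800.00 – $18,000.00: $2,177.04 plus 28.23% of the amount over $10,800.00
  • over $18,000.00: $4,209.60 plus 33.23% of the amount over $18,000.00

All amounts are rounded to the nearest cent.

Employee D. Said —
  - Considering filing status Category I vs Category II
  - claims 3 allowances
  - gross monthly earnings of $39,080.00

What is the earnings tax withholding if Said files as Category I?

$6,649.53

Earnings Tax (Category I): taxable = $39,080.00 − 3×$928.00 = $36,296.00
  $3,334.08 + 28.84% × ($36,296.00 − $24,800.00) = $3,334.08 + 28.84% × $11,496.00 = $6,649.53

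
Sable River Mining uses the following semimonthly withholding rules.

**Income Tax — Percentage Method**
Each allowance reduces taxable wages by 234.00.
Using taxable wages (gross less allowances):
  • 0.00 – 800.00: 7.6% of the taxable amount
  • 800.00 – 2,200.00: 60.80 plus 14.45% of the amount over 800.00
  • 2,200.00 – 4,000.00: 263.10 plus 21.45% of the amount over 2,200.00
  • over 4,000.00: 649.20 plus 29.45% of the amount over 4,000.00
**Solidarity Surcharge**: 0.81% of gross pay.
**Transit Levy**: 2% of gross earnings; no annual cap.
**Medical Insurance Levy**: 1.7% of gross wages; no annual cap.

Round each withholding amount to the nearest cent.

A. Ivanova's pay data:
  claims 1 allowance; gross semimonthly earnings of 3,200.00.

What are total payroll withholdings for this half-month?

Income Tax: taxable = 3,200.00 − 1×234.00 = 2,966.00
  263.10 + 21.45% × (2,966.00 − 2,200.00) = 263.10 + 21.45% × 766.00 = 427.41
Solidarity Surcharge: 0.81% × 3,200.00 = 25.92
Transit Levy: 2% × 3,200.00 = 64.00
Medical Insurance Levy: 1.7% × 3,200.00 = 54.40
Total: 427.41 + 25.92 + 64.00 + 54.40 = 571.73

571.73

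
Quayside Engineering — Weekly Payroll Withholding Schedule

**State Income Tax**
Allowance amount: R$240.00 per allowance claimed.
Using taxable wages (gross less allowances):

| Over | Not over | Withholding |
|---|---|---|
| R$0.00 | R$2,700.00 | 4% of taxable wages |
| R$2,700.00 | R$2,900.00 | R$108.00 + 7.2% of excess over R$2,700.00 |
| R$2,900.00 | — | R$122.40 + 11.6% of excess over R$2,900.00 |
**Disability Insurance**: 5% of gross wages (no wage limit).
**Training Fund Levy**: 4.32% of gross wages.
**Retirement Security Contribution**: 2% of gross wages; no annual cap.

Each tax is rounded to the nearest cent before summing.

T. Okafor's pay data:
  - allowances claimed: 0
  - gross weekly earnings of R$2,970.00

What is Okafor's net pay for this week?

R$2,503.28

State Income Tax: taxable = R$2,970.00
  R$122.40 + 11.6% × (R$2,970.00 − R$2,900.00) = R$122.40 + 11.6% × R$70.00 = R$130.52
Disability Insurance: 5% × R$2,970.00 = R$148.50
Training Fund Levy: 4.32% × R$2,970.00 = R$128.30
Retirement Security Contribution: 2% × R$2,970.00 = R$59.40
Total withheld: R$130.52 + R$148.50 + R$128.30 + R$59.40 = R$466.72
Net pay: R$2,970.00 − R$466.72 = R$2,503.28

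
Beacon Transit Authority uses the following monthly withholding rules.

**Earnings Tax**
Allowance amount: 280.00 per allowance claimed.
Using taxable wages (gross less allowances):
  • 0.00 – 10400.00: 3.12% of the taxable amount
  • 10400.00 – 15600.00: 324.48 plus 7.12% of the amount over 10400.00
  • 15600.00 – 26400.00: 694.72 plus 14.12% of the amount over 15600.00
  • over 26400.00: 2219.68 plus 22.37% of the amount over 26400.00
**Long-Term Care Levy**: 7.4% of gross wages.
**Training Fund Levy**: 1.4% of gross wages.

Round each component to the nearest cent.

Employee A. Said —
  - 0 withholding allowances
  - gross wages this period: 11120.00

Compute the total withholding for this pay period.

Earnings Tax: taxable = 11120.00
  324.48 + 7.12% × (11120.00 − 10400.00) = 324.48 + 7.12% × 720.00 = 375.74
Long-Term Care Levy: 7.4% × 11120.00 = 822.88
Training Fund Levy: 1.4% × 11120.00 = 155.68
Total: 375.74 + 822.88 + 155.68 = 1354.30

1354.30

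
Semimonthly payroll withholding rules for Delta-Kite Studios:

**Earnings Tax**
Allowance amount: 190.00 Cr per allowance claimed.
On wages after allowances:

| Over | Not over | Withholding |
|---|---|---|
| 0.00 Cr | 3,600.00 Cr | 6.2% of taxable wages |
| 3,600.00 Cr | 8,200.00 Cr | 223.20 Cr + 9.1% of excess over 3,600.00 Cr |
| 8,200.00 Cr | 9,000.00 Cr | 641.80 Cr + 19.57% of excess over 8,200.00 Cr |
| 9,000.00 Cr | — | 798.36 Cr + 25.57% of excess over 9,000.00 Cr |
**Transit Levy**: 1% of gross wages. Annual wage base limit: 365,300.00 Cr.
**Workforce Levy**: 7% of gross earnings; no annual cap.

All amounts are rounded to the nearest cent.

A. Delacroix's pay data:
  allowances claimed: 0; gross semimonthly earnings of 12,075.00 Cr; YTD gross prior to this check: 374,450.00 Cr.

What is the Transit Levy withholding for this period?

0.00 Cr

Transit Levy: YTD 374,450.00 Cr ≥ cap 365,300.00 Cr → 0.00 Cr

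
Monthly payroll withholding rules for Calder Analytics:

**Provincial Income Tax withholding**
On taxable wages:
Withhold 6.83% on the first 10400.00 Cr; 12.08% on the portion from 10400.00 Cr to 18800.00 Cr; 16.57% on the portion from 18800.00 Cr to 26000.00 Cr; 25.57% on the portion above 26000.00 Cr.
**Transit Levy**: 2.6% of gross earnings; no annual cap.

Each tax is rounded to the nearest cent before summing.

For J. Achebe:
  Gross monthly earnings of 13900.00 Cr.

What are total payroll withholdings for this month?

1494.52 Cr

Provincial Income Tax: taxable = 13900.00 Cr
  710.32 Cr + 12.08% × (13900.00 Cr − 10400.00 Cr) = 710.32 Cr + 12.08% × 3500.00 Cr = 1133.12 Cr
Transit Levy: 2.6% × 13900.00 Cr = 361.40 Cr
Total: 1133.12 Cr + 361.40 Cr = 1494.52 Cr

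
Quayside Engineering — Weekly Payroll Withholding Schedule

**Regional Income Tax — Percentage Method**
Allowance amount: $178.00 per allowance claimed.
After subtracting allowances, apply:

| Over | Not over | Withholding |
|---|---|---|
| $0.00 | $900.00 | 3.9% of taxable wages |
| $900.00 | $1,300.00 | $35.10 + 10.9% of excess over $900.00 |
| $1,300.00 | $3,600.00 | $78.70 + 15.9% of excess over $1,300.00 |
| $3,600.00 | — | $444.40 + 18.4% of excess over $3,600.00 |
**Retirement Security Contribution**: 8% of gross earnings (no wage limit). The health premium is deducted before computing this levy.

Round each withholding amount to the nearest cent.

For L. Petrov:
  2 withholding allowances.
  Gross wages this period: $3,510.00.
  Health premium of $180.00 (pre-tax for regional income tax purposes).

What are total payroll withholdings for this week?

$611.27

Regional Income Tax: taxable = $3,510.00 − $180.00 − 2×$178.00 = $2,974.00
  $78.70 + 15.9% × ($2,974.00 − $1,300.00) = $78.70 + 15.9% × $1,674.00 = $344.87
Retirement Security Contribution: 8% × $3,330.00 = $266.40
Total: $344.87 + $266.40 = $611.27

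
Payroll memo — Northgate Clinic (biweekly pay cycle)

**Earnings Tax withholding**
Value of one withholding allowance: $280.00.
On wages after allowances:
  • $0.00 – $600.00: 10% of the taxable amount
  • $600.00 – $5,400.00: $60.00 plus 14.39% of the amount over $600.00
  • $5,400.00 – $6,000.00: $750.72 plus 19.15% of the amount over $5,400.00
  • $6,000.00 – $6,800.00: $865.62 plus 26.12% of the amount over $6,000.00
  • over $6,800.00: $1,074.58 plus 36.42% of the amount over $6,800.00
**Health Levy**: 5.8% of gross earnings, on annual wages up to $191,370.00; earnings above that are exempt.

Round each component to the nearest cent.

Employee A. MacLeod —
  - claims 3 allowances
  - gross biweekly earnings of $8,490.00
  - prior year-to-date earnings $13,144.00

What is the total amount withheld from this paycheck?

$1,876.57

Earnings Tax: taxable = $8,490.00 − 3×$280.00 = $7,650.00
  $1,074.58 + 36.42% × ($7,650.00 − $6,800.00) = $1,074.58 + 36.42% × $850.00 = $1,384.15
Health Levy: 5.8% × $8,490.00 = $492.42
Total: $1,384.15 + $492.42 = $1,876.57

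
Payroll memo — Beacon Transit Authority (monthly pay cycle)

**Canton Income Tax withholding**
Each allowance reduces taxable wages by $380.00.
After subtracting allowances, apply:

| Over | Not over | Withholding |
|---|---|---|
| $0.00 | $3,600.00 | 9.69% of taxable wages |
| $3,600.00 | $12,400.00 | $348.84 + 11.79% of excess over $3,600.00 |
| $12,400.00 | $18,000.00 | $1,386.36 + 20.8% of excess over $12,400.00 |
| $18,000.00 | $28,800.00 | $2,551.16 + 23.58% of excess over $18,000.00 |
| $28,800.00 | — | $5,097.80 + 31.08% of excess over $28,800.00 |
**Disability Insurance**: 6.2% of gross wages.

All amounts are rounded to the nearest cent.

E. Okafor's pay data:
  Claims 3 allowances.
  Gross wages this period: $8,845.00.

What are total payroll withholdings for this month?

$1,381.21

Canton Income Tax: taxable = $8,845.00 − 3×$380.00 = $7,705.00
  $348.84 + 11.79% × ($7,705.00 − $3,600.00) = $348.84 + 11.79% × $4,105.00 = $832.82
Disability Insurance: 6.2% × $8,845.00 = $548.39
Total: $832.82 + $548.39 = $1,381.21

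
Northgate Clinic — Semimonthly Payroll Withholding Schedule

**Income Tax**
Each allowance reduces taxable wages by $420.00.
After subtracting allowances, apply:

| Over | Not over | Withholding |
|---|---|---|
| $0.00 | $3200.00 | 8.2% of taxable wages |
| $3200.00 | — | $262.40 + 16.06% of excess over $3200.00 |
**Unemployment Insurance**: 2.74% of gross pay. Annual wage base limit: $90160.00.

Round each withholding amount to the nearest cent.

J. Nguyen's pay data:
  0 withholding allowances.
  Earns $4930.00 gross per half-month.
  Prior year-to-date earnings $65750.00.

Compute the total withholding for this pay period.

$675.32

Income Tax: taxable = $4930.00
  $262.40 + 16.06% × ($4930.00 − $3200.00) = $262.40 + 16.06% × $1730.00 = $540.24
Unemployment Insurance: 2.74% × $4930.00 = $135.08
Total: $540.24 + $135.08 = $675.32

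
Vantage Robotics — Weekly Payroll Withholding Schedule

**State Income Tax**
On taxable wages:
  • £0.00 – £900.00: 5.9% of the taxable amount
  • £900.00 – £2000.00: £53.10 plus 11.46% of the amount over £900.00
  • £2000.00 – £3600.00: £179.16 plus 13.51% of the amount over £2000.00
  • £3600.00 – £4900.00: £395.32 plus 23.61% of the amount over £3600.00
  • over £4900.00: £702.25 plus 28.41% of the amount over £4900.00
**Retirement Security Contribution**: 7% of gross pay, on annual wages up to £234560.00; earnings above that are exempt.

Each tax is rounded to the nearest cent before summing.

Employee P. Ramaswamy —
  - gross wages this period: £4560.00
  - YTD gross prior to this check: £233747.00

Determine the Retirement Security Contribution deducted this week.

£56.91

Retirement Security Contribution: cap £234560.00 − YTD £233747.00 = £813.00 subject; 7% × £813.00 = £56.91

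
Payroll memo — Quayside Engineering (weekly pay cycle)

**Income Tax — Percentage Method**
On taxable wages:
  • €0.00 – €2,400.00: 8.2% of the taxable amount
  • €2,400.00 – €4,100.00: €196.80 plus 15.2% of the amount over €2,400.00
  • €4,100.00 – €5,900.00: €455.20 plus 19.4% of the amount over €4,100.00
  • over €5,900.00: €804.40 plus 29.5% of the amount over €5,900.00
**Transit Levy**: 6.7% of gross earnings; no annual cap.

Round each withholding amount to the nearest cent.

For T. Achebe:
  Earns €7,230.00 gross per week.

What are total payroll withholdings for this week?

€1,681.16

Income Tax: taxable = €7,230.00
  €804.40 + 29.5% × (€7,230.00 − €5,900.00) = €804.40 + 29.5% × €1,330.00 = €1,196.75
Transit Levy: 6.7% × €7,230.00 = €484.41
Total: €1,196.75 + €484.41 = €1,681.16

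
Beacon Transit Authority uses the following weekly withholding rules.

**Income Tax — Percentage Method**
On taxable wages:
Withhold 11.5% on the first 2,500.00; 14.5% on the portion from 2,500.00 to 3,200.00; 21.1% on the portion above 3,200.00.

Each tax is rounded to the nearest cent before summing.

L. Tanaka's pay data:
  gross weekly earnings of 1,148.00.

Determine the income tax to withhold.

Income Tax: taxable = 1,148.00
  11.5% × 1,148.00 = 132.02

132.02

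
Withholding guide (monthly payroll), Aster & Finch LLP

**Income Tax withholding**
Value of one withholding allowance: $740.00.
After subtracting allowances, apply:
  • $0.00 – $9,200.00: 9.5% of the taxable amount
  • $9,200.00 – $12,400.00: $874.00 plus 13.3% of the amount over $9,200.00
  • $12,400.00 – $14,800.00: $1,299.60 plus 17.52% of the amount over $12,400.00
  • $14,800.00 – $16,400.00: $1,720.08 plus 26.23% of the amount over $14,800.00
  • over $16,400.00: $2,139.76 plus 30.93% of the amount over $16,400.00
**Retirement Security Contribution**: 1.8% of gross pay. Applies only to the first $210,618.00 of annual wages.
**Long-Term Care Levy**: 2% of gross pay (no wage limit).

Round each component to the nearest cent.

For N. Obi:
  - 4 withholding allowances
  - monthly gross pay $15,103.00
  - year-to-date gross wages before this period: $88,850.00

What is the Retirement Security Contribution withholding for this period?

Retirement Security Contribution: 1.8% × $15,103.00 = $271.85

$271.85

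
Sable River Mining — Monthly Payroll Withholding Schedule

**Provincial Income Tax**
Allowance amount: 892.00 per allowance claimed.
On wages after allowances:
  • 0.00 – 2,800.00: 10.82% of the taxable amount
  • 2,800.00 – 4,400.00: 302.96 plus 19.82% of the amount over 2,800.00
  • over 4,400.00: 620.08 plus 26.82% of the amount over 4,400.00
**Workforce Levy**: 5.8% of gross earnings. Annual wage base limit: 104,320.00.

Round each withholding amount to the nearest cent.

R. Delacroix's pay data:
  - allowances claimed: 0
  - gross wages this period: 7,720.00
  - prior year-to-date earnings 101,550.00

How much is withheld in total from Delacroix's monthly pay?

1,671.16

Provincial Income Tax: taxable = 7,720.00
  620.08 + 26.82% × (7,720.00 − 4,400.00) = 620.08 + 26.82% × 3,320.00 = 1,510.50
Workforce Levy: cap 104,320.00 − YTD 101,550.00 = 2,770.00 subject; 5.8% × 2,770.00 = 160.66
Total: 1,510.50 + 160.66 = 1,671.16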